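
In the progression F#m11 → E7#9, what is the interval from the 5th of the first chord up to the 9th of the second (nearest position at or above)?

The 5th of F#m11 is C#; the 9th of E7#9 is F##.
4 letter names make it a fourth; at 6 semitones (a half step wider than perfect) the quality is augmented.

augmented fourth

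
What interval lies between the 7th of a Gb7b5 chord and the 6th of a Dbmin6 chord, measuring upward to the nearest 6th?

augmented 4th

Gb7b5 has Fb as its 7th, and Dbmin6 has Bb as its 6th.
4 letter names make it a fourth; at 6 semitones (a half step wider than perfect) the quality is augmented.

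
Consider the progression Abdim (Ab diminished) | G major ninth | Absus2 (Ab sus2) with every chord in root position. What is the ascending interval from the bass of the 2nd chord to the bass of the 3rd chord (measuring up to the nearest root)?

minor 2nd

The roots are G and Ab.
2 letter names make it a second; at 1 semitone (a half step narrower than major) the quality is minor.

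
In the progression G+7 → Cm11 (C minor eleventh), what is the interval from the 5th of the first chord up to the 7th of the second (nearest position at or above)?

diminished sixth

The 5th of G+7 is D♯; the 7th of Cm11 (C minor eleventh) is B♭.
D♯ up to B♭ is 7 semitones, a whole step narrower than a major sixth, so the interval is diminished.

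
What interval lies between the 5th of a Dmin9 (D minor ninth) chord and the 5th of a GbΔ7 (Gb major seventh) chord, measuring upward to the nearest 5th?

diminished fourth

Dmin9 (D minor ninth) has A as its 5th, and GbΔ7 (Gb major seventh) has Db as its 5th.
4 letter names make it a fourth; at 4 semitones (a half step narrower than perfect) the quality is diminished.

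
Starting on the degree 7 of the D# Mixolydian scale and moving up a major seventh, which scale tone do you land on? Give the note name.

The scale is D# E# F## G# A# B# C#.
The degree 7 is C#; a major seventh above that is B# — scale degree 6.

B#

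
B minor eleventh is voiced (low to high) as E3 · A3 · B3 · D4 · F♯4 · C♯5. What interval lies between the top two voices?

P5

Those voices are F♯4 and C♯5.
F♯ up to C♯ spans 5 letter names and 7 semitones — a perfect fifth.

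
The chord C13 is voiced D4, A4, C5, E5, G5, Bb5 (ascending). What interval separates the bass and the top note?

The outer voices are D4 and Bb5.
From D to Bb: 20 semitones over a thirteenth = minor.

m13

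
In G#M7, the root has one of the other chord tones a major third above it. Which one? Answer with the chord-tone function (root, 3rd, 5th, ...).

3rd

G#maj7 (G# major seventh): G# B# D# F##.
The root is G#. A major third above G# is B#.
B# is the chord's 3rd.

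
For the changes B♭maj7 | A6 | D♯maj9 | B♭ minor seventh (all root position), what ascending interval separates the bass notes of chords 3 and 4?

The roots are D♯ and B♭.
From D♯ to B♭: 7 semitones over a sixth = diminished.

diminished 6th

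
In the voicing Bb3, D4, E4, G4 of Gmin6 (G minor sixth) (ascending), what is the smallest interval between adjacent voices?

major second

Adjacent intervals: Bb3→D4 = major third; D4→E4 = major second; E4→G4 = minor third.
The smallest is D4 to E4, a major second (2 semitones).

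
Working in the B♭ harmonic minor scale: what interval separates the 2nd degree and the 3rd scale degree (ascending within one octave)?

minor second

Spelling the B♭ harmonic minor scale: B♭ C D♭ E♭ F G♭ A.
That puts C below D♭.
2 letter names make it a second; at 1 semitone (a half step narrower than major) the quality is minor.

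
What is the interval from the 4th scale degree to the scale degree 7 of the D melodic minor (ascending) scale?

augmented fourth

D melodic minor: D E F G A B C#.
The 4th scale degree is G and the 7th degree is C#.
From G to C#: 6 semitones over a fourth = augmented.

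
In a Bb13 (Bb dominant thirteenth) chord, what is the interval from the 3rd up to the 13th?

Bb13 is spelled Bb D F Ab C G.
That puts D below G.
From D to G is 17 semitones, exactly the perfect eleventh.

perfect eleventh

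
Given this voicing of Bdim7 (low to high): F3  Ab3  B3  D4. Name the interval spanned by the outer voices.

major sixth

The outer voices are F3 and D4.
Counting 6 letters and 9 half steps from F gives a major sixth.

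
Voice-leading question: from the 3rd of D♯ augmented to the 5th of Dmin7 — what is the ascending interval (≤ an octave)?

The 3rd of D♯ augmented is F𝄪; the 5th of Dmin7 is A.
F𝄪 up to A is 2 semitones, a whole step narrower than a major third, so the interval is diminished.

diminished third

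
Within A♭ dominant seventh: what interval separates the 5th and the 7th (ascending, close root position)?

A♭7: A♭ C E♭ G♭.
So we need the interval from E♭ up to G♭.
3 letter names make it a third; at 3 semitones (a half step narrower than major) the quality is minor.

minor third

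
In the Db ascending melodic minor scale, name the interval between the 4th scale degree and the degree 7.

A4

The scale runs Db Eb Fb Gb Ab Bb C.
4th scale degree = Gb; scale degree 7 = C.
4 letter names make it a fourth; at 6 semitones (a half step wider than perfect) the quality is augmented.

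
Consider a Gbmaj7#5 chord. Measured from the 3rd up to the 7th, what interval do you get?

Gb augmented major seventh is spelled Gb–Bb–D–F.
That puts Bb below F.
Bb up to F spans 5 letter names and 7 semitones — a perfect fifth.

perfect fifth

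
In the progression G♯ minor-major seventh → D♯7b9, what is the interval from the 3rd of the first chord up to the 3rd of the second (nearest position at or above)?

The 3rd of G♯ minor-major seventh is B; the 3rd of D♯7b9 is F𝄪.
B up to F𝄪 is 8 semitones, a half step wider than a perfect fifth, so the interval is augmented.

A5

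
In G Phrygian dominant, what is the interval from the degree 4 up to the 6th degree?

The scale runs G A♭ B C D E♭ F.
Degree 4 = C; degree 6 = E♭.
3 letter names make it a third; at 3 semitones (a half step narrower than major) the quality is minor.

minor third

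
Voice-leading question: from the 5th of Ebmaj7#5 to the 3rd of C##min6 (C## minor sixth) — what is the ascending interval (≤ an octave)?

The 5th of Ebmaj7#5 is B; the 3rd of C##min6 (C## minor sixth) is E#.
B up to E# is 6 semitones, a half step wider than a perfect fourth, so the interval is augmented.

A4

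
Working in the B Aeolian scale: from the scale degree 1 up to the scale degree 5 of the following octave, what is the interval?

perfect twelfth

Spelling the B Aeolian scale: B C# D E F# G A.
So we need the interval from B up to F#.
From B to F# is 19 semitones, exactly the perfect twelfth.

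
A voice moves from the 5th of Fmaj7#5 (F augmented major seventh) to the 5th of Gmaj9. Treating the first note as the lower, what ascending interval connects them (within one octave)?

m2

The 5th of Fmaj7#5 (F augmented major seventh) is C♯; the 5th of Gmaj9 is D.
From C♯ to D: 1 semitone over a second = minor.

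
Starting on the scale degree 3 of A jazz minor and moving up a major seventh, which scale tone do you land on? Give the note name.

B

The scale is A B C D E F# G#.
The scale degree 3 is C; a major seventh above that is B — scale degree 2.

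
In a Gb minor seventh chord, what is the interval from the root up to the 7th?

minor seventh

Gb-7 is spelled Gb-Bbb-Db-Fb.
The root is Gb and the 7th is Fb.
7 letter names make it a seventh; at 10 semitones (a half step narrower than major) the quality is minor.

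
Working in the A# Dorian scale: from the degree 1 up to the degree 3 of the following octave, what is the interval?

The scale runs A# B# C# D# E# F## G#.
Degree 1 = A#; 3rd scale degree (up an octave) = C#.
A# up to C# is 15 semitones, a half step narrower than a major tenth, so the interval is minor.

minor tenth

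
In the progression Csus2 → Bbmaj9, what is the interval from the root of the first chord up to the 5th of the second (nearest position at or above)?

perfect fourth

Csus2 has C as its root, and Bbmaj9 has F as its 5th.
From C to F is 5 semitones, exactly the perfect fourth.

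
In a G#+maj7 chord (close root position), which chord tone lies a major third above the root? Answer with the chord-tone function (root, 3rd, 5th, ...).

3rd

Spelling the chord: G# B# D## F##.
The root is G#. A major third above G# is B#.
B# is the chord's 3rd.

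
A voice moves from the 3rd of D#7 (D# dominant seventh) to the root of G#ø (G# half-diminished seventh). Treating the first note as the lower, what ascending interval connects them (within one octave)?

minor 2nd

D#7 (D# dominant seventh) has F## as its 3rd, and G#ø (G# half-diminished seventh) has G# as its root.
F## up to G# is 1 semitone, a half step narrower than a major second, so the interval is minor.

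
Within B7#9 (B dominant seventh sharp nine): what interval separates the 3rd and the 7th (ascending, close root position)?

d5

The chord tones of B7#9 are B, D#, F#, A, C##.
3rd = D#; 7th = A.
5 letter names make it a fifth; at 6 semitones (a half step narrower than perfect) the quality is diminished.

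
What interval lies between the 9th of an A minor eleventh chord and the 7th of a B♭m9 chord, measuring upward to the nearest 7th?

A minor eleventh has B as its 9th, and B♭m9 has A♭ as its 7th.
From B to A♭: 9 semitones over a seventh = diminished.

diminished 7th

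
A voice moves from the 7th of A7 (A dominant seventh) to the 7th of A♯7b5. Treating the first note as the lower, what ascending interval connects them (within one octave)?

augmented unison

A7 (A dominant seventh) has G as its 7th, and A♯7b5 has G♯ as its 7th.
1 letter names make it a unison; at 1 semitone (a half step wider than perfect) the quality is augmented.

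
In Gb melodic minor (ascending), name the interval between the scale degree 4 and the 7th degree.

augmented fourth

Spelling Gb melodic minor (ascending): Gb Ab Bbb Cb Db Eb F.
So we need the interval from Cb up to F.
4 letter names make it a fourth; at 6 semitones (a half step wider than perfect) the quality is augmented.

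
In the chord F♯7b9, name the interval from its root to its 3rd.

Spelling the chord: F♯, A♯, C♯, E, G.
That puts F♯ below A♯.
F♯ up to A♯ spans 3 letter names and 4 semitones — a major third.

major third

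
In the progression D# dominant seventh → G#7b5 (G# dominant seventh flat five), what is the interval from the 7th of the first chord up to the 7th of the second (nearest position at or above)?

The 7th of D# dominant seventh is C#; the 7th of G#7b5 (G# dominant seventh flat five) is F#.
Counting 4 letters and 5 half steps from C# gives a perfect fourth.

perfect fourth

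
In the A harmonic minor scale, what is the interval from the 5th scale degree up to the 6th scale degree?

m2

A harmonic minor: A B C D E F G#.
The 5th scale degree is E and the scale degree 6 is F.
E up to F is 1 semitone, a half step narrower than a major second, so the interval is minor.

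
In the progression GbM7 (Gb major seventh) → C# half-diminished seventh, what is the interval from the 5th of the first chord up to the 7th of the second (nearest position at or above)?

The 5th of GbM7 (Gb major seventh) is Db; the 7th of C# half-diminished seventh is B.
6 letter names make it a sixth; at 10 semitones (a half step wider than major) the quality is augmented.

augmented sixth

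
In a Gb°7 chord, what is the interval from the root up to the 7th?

d7

Gb°7: Gb Bbb Dbb Fbb.
The root is Gb and the 7th is Fbb.
7 letter names make it a seventh; at 9 semitones (a whole step narrower than major) the quality is diminished.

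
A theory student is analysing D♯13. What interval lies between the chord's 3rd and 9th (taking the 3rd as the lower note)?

Spelling the chord: D♯–F𝄪–A♯–C♯–E♯–B♯.
3rd = F𝄪; 9th = E♯.
From F𝄪 to E♯: 10 semitones over a seventh = minor.

minor seventh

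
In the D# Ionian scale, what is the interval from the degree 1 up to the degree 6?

major sixth

Spelling the D# Ionian scale: D# E# F## G# A# B# C##.
That puts D# below B#.
D# up to B# spans 6 letter names and 9 semitones — a major sixth.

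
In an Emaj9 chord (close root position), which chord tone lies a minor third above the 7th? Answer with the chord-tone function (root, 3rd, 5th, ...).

E major ninth is spelled E, G♯, B, D♯, F♯.
The 7th is D♯. A minor third above D♯ is F♯.
F♯ is the chord's 9th.

9th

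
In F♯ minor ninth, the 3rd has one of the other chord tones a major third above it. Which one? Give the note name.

F♯min9: F♯, A, C♯, E, G♯.
The 3rd is A. A major third above A is C♯.
C♯ is the chord's 5th.

C#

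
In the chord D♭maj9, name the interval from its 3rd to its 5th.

Spelling the chord: D♭-F-A♭-C-E♭.
The 3rd is F and the 5th is A♭.
3 letter names make it a third; at 3 semitones (a half step narrower than major) the quality is minor.

minor third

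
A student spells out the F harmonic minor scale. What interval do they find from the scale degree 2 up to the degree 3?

minor second

F harmonic minor: F G A♭ B♭ C D♭ E.
That puts G below A♭.
From G to A♭: 1 semitone over a second = minor.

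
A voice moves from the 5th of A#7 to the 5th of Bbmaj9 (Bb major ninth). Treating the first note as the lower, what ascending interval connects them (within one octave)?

The 5th of A#7 is E#; the 5th of Bbmaj9 (Bb major ninth) is F.
From E# to F: 0 semitones over a second = diminished.

d2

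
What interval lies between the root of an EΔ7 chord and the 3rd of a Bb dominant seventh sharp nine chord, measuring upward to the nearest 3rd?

minor seventh

The root of EΔ7 is E; the 3rd of Bb dominant seventh sharp nine is D.
E up to D is 10 semitones, a half step narrower than a major seventh, so the interval is minor.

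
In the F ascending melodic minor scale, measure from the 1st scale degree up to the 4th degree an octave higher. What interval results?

perfect eleventh

The scale runs F G Ab Bb C D E.
That puts F below Bb.
F up to Bb spans 11 letter names and 17 semitones — a perfect eleventh.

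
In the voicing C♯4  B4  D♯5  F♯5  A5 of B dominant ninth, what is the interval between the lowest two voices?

m7

Those voices are C♯4 and B4.
7 letter names make it a seventh; at 10 semitones (a half step narrower than major) the quality is minor.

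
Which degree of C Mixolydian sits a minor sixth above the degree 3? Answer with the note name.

The scale is C D E F G A Bb.
The degree 3 is E; a minor sixth above that is C — scale degree 1.

C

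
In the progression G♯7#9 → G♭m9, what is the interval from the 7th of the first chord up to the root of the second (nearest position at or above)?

G♯7#9 has F♯ as its 7th, and G♭m9 has G♭ as its root.
2 letter names make it a second; at 0 semitones (a whole step narrower than major) the quality is diminished.

diminished second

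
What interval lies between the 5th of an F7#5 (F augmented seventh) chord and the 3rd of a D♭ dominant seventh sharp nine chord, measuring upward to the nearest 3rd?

diminished fourth

The 5th of F7#5 (F augmented seventh) is C♯; the 3rd of D♭ dominant seventh sharp nine is F.
4 letter names make it a fourth; at 4 semitones (a half step narrower than perfect) the quality is diminished.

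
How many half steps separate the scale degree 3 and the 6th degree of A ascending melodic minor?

The scale is A B C D E F# G#.
C up to F# is an augmented fourth — 6 semitones.

6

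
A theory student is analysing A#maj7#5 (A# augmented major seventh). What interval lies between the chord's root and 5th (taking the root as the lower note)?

augmented fifth

A# augmented major seventh: A#, C##, E##, G##.
Root = A#; 5th = E##.
A# up to E## is 8 semitones, a half step wider than a perfect fifth, so the interval is augmented.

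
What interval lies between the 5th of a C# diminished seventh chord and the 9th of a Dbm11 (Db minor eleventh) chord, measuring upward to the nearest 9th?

C# diminished seventh has G as its 5th, and Dbm11 (Db minor eleventh) has Eb as its 9th.
From G to Eb: 8 semitones over a sixth = minor.

minor sixth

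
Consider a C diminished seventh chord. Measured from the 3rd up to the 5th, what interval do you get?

minor third

C diminished seventh: C–E♭–G♭–B𝄫.
That puts E♭ below G♭.
E♭ up to G♭ is 3 semitones, a half step narrower than a major third, so the interval is minor.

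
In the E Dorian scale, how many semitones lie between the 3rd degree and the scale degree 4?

The scale is E F♯ G A B C♯ D.
G up to A is a major second — 2 semitones.

2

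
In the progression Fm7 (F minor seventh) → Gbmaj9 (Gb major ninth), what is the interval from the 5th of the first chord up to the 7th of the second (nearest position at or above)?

P4

The 5th of Fm7 (F minor seventh) is C; the 7th of Gbmaj9 (Gb major ninth) is F.
C up to F spans 4 letter names and 5 semitones — a perfect fourth.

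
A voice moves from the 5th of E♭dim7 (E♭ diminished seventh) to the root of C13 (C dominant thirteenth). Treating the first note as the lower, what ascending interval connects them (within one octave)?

E♭dim7 (E♭ diminished seventh) has B𝄫 as its 5th, and C13 (C dominant thirteenth) has C as its root.
From B𝄫 to C: 3 semitones over a second = augmented.

augmented second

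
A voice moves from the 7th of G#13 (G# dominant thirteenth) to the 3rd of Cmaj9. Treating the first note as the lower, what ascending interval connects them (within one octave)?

The 7th of G#13 (G# dominant thirteenth) is F#; the 3rd of Cmaj9 is E.
F# up to E is 10 semitones, a half step narrower than a major seventh, so the interval is minor.

minor seventh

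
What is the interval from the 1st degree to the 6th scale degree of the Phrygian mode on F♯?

minor sixth

The scale runs F♯ G A B C♯ D E.
That puts F♯ below D.
F♯ up to D is 8 semitones, a half step narrower than a major sixth, so the interval is minor.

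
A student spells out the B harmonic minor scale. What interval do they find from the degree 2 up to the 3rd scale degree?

The scale runs B C# D E F# G A#.
So we need the interval from C# up to D.
From C# to D: 1 semitone over a second = minor.

minor second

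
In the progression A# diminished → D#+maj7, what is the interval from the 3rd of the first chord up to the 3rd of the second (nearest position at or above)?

The 3rd of A# diminished is C#; the 3rd of D#+maj7 is F##.
4 letter names make it a fourth; at 6 semitones (a half step wider than perfect) the quality is augmented.

augmented 4th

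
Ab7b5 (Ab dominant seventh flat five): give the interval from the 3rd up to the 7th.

Ab7b5 (Ab dominant seventh flat five): Ab–C–Ebb–Gb.
So we need the interval from C up to Gb.
5 letter names make it a fifth; at 6 semitones (a half step narrower than perfect) the quality is diminished.

diminished fifth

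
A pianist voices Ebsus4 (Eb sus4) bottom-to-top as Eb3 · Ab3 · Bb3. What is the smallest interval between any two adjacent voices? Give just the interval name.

major second

Adjacent intervals: Eb3→Ab3 = perfect fourth; Ab3→Bb3 = major second.
The smallest is Ab3 to Bb3, a major second (2 semitones).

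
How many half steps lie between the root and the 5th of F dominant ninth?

F dominant ninth: F–A–C–Eb–G.
F to C is a perfect fifth: 7 semitones.

7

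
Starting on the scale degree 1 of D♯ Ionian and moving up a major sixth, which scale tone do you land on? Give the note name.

B#

The scale is D♯ E♯ F𝄪 G♯ A♯ B♯ C𝄪.
The scale degree 1 is D♯; a major sixth above that is B♯ — scale degree 6.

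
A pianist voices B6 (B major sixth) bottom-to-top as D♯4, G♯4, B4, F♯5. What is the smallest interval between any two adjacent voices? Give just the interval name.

minor third

Adjacent intervals: D♯4→G♯4 = perfect fourth; G♯4→B4 = minor third; B4→F♯5 = perfect fifth.
The smallest is G♯4 to B4, a minor third (3 semitones).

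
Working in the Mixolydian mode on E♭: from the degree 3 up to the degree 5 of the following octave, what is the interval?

Spelling the Mixolydian mode on E♭: E♭ F G A♭ B♭ C D♭.
That puts G below B♭.
From G to B♭: 15 semitones over a tenth = minor.

m10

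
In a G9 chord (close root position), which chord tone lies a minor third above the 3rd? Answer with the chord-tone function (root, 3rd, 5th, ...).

G9 (G dominant ninth) is spelled G B D F A.
The 3rd is B. A minor third above B is D.
D is the chord's 5th.

5th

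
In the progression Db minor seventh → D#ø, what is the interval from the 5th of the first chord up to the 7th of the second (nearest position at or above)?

augmented third

The 5th of Db minor seventh is Ab; the 7th of D#ø is C#.
Ab up to C# is 5 semitones, a half step wider than a major third, so the interval is augmented.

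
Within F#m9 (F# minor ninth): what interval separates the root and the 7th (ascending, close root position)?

The chord tones of F#m9 (F# minor ninth) are F# A C# E G#.
The root is F# and the 7th is E.
F# up to E is 10 semitones, a half step narrower than a major seventh, so the interval is minor.

minor seventh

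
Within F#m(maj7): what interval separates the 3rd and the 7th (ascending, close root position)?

augmented fifth

The chord tones of F# minor-major seventh are F#, A, C#, E#.
That puts A below E#.
From A to E#: 8 semitones over a fifth = augmented.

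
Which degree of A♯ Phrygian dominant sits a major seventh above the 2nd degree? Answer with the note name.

A#

The scale is A♯ B C𝄪 D♯ E♯ F♯ G♯.
The 2nd degree is B; a major seventh above that is A♯ — scale degree 1.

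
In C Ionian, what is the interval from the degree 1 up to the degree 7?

Spelling C Ionian: C D E F G A B.
So we need the interval from C up to B.
C up to B spans 7 letter names and 11 semitones — a major seventh.

major seventh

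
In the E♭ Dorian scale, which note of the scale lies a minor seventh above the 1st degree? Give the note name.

The scale is E♭ F G♭ A♭ B♭ C D♭.
The 1st degree is E♭; a minor seventh above that is D♭ — scale degree 7.

Db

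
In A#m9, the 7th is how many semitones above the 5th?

3

Spelling the chord: A#-C#-E#-G#-B#.
E# to G# is a minor third: 3 semitones.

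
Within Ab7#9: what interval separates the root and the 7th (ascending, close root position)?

m7

Ab7#9 is spelled Ab C Eb Gb B.
Root = Ab; 7th = Gb.
Ab up to Gb is 10 semitones, a half step narrower than a major seventh, so the interval is minor.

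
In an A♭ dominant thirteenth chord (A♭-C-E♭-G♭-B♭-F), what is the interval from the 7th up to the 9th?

7th = G♭; 9th = B♭.
Counting 3 letters and 4 half steps from G♭ gives a major third.

M3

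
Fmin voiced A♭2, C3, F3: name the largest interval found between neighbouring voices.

Adjacent intervals: A♭2→C3 = major third; C3→F3 = perfect fourth.
The largest is C3 to F3, a perfect fourth (5 semitones).

perfect 4th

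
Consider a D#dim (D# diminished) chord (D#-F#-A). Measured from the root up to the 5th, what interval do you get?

diminished fifth

The root is D# and the 5th is A.
From D# to A: 6 semitones over a fifth = diminished.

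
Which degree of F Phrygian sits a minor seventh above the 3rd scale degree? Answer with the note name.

The scale is F G♭ A♭ B♭ C D♭ E♭.
The 3rd scale degree is A♭; a minor seventh above that is G♭ — scale degree 2.

Gb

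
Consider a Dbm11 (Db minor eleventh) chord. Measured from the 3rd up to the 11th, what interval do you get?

Db minor eleventh is spelled Db-Fb-Ab-Cb-Eb-Gb.
3rd = Fb; 11th = Gb.
Fb up to Gb spans 9 letter names and 14 semitones — a major ninth.

major ninth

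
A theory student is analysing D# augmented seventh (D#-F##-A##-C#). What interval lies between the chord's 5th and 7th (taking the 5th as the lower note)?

diminished 3rd

The 5th is A## and the 7th is C#.
3 letter names make it a third; at 2 semitones (a whole step narrower than major) the quality is diminished.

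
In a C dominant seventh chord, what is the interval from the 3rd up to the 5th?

minor third

C7 (C dominant seventh) is spelled C E G Bb.
So we need the interval from E up to G.
3 letter names make it a third; at 3 semitones (a half step narrower than major) the quality is minor.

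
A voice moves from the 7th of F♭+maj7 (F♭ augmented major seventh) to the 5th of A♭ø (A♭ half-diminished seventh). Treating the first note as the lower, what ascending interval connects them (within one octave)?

diminished 8th

F♭+maj7 (F♭ augmented major seventh) has E♭ as its 7th, and A♭ø (A♭ half-diminished seventh) has E𝄫 as its 5th.
From E♭ to E𝄫: 11 semitones over an octave = diminished.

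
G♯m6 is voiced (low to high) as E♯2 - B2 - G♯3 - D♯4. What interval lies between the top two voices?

Those voices are G♯3 and D♯4.
Counting 5 letters and 7 half steps from G♯ gives a perfect fifth.

perfect fifth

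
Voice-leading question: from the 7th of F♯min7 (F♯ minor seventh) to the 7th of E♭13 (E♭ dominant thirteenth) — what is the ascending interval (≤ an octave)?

The 7th of F♯min7 (F♯ minor seventh) is E; the 7th of E♭13 (E♭ dominant thirteenth) is D♭.
From E to D♭: 9 semitones over a seventh = diminished.

diminished 7th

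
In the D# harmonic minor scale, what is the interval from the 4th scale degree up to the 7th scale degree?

D# harmonic minor: D# E# F# G# A# B C##.
4th scale degree = G#; degree 7 = C##.
From G# to C##: 6 semitones over a fourth = augmented.

augmented 4th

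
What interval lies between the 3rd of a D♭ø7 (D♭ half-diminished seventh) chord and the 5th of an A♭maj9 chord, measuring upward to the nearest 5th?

major 7th

The 3rd of D♭ø7 (D♭ half-diminished seventh) is F♭; the 5th of A♭maj9 is E♭.
F♭ up to E♭ spans 7 letter names and 11 semitones — a major seventh.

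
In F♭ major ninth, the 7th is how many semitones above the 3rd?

The chord tones of F♭maj9 (F♭ major ninth) are F♭, A♭, C♭, E♭, G♭.
A♭ to E♭ is a perfect fifth: 7 semitones.

7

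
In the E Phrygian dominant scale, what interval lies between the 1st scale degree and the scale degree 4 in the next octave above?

The scale runs E F G# A B C D.
The 1st scale degree is E and the degree 4 (up an octave) is A.
E up to A spans 11 letter names and 17 semitones — a perfect eleventh.

perfect eleventh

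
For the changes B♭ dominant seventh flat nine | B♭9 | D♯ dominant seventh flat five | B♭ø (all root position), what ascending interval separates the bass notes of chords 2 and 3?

augmented third

The roots are B♭ and D♯.
From B♭ to D♯: 5 semitones over a third = augmented.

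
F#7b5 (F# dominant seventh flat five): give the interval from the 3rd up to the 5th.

F# dominant seventh flat five is spelled F#, A#, C, E.
3rd = A#; 5th = C.
A# up to C is 2 semitones, a whole step narrower than a major third, so the interval is diminished.

diminished third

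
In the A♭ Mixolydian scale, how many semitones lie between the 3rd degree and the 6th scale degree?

5

The scale is A♭ B♭ C D♭ E♭ F G♭.
C up to F is a perfect fourth — 5 semitones.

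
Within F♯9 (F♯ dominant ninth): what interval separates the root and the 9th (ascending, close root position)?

Spelling the chord: F♯–A♯–C♯–E–G♯.
The root is F♯ and the 9th is G♯.
From F♯ to G♯ is 14 semitones, exactly the major ninth.

M9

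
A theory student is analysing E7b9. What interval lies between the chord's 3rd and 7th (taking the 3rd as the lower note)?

d5

The chord tones of E7b9 (E dominant seventh flat nine) are E, G♯, B, D, F.
So we need the interval from G♯ up to D.
5 letter names make it a fifth; at 6 semitones (a half step narrower than perfect) the quality is diminished.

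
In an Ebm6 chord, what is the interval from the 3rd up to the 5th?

major third

Ebmin6 is spelled Eb–Gb–Bb–C.
3rd = Gb; 5th = Bb.
From Gb to Bb is 4 semitones, exactly the major third.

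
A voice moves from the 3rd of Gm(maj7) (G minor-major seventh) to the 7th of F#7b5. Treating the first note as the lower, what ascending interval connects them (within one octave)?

augmented fourth

Gm(maj7) (G minor-major seventh) has Bb as its 3rd, and F#7b5 has E as its 7th.
From Bb to E: 6 semitones over a fourth = augmented.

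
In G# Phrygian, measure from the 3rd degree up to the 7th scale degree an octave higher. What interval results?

The scale runs G# A B C# D# E F#.
The 3rd degree is B and the 7th scale degree (up an octave) is F#.
Counting 12 letters and 19 half steps from B gives a perfect twelfth.

perfect twelfth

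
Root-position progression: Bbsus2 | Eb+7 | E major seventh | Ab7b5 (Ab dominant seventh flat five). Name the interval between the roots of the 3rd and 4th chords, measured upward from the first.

d4

The roots are E and Ab.
E up to Ab is 4 semitones, a half step narrower than a perfect fourth, so the interval is diminished.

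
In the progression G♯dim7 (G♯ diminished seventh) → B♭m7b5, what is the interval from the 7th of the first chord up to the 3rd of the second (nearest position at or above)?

minor 6th

G♯dim7 (G♯ diminished seventh) has F as its 7th, and B♭m7b5 has D♭ as its 3rd.
6 letter names make it a sixth; at 8 semitones (a half step narrower than major) the quality is minor.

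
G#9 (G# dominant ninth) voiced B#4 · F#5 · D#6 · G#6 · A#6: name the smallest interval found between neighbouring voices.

Adjacent intervals: B#4→F#5 = diminished fifth; F#5→D#6 = major sixth; D#6→G#6 = perfect fourth; G#6→A#6 = major second.
The smallest is G#6 to A#6, a major second (2 semitones).

M2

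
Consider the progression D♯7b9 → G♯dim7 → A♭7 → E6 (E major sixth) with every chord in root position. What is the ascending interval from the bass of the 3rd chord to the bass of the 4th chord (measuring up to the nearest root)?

A5

The roots are A♭ and E.
5 letter names make it a fifth; at 8 semitones (a half step wider than perfect) the quality is augmented.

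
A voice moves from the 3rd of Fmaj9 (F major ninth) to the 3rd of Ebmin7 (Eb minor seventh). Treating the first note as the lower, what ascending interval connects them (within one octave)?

The 3rd of Fmaj9 (F major ninth) is A; the 3rd of Ebmin7 (Eb minor seventh) is Gb.
From A to Gb: 9 semitones over a seventh = diminished.

diminished seventh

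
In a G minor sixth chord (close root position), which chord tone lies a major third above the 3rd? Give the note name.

D

Gm6 (G minor sixth) is spelled G, Bb, D, E.
The 3rd is Bb. A major third above Bb is D.
D is the chord's 5th.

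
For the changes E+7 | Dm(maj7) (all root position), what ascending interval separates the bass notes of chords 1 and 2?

minor seventh

The roots are E and D.
From E to D: 10 semitones over a seventh = minor.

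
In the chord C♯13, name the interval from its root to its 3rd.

major third

Spelling the chord: C♯-E♯-G♯-B-D♯-A♯.
The root is C♯ and the 3rd is E♯.
From C♯ to E♯ is 4 semitones, exactly the major third.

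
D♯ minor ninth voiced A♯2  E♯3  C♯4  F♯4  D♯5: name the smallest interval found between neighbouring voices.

Adjacent intervals: A♯2→E♯3 = perfect fifth; E♯3→C♯4 = minor sixth; C♯4→F♯4 = perfect fourth; F♯4→D♯5 = major sixth.
The smallest is C♯4 to F♯4, a perfect fourth (5 semitones).

P4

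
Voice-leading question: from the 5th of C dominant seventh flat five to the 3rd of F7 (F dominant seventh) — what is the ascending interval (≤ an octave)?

augmented second

The 5th of C dominant seventh flat five is G♭; the 3rd of F7 (F dominant seventh) is A.
From G♭ to A: 3 semitones over a second = augmented.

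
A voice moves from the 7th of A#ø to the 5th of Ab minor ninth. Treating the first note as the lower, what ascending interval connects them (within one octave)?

diminished sixth

A#ø has G# as its 7th, and Ab minor ninth has Eb as its 5th.
G# up to Eb is 7 semitones, a whole step narrower than a major sixth, so the interval is diminished.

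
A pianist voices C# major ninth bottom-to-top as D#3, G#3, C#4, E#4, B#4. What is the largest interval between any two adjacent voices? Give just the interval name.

P5

Adjacent intervals: D#3→G#3 = perfect fourth; G#3→C#4 = perfect fourth; C#4→E#4 = major third; E#4→B#4 = perfect fifth.
The largest is E#4 to B#4, a perfect fifth (7 semitones).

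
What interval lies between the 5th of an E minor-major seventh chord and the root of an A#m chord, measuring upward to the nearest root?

major seventh

E minor-major seventh has B as its 5th, and A#m has A# as its root.
From B to A# is 11 semitones, exactly the major seventh.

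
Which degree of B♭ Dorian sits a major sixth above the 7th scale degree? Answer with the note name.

F

The scale is B♭ C D♭ E♭ F G A♭.
The 7th scale degree is A♭; a major sixth above that is F — scale degree 5.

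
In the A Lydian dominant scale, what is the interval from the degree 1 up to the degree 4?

The scale runs A B C# D# E F# G.
That puts A below D#.
From A to D#: 6 semitones over a fourth = augmented.

augmented 4th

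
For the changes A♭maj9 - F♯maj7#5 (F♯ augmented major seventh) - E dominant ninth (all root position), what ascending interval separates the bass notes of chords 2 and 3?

m7

The roots are F♯ and E.
From F♯ to E: 10 semitones over a seventh = minor.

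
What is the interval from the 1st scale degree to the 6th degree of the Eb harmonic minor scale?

minor sixth

The scale runs Eb F Gb Ab Bb Cb D.
That puts Eb below Cb.
From Eb to Cb: 8 semitones over a sixth = minor.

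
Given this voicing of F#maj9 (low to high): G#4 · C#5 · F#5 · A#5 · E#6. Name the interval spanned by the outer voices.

major 13th

The outer voices are G#4 and E#6.
G# up to E# spans 13 letter names and 21 semitones — a major thirteenth.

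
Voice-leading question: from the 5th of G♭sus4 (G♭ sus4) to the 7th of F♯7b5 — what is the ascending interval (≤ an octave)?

G♭sus4 (G♭ sus4) has D♭ as its 5th, and F♯7b5 has E as its 7th.
2 letter names make it a second; at 3 semitones (a half step wider than major) the quality is augmented.

augmented 2nd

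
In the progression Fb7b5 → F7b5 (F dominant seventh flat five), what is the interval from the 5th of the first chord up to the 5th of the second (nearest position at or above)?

augmented unison

The 5th of Fb7b5 is Cbb; the 5th of F7b5 (F dominant seventh flat five) is Cb.
From Cbb to Cb: 1 semitone over a unison = augmented.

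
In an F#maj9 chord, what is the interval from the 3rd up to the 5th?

minor third

F#maj9 is spelled F#–A#–C#–E#–G#.
So we need the interval from A# up to C#.
3 letter names make it a third; at 3 semitones (a half step narrower than major) the quality is minor.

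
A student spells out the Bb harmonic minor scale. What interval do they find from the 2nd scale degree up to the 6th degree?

The scale runs Bb C Db Eb F Gb A.
That puts C below Gb.
C up to Gb is 6 semitones, a half step narrower than a perfect fifth, so the interval is diminished.

d5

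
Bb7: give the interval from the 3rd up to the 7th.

Spelling the chord: Bb D F Ab.
The 3rd is D and the 7th is Ab.
From D to Ab: 6 semitones over a fifth = diminished.

diminished fifth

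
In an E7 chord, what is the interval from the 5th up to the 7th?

E7 (E dominant seventh) is spelled E–G#–B–D.
5th = B; 7th = D.
From B to D: 3 semitones over a third = minor.

m3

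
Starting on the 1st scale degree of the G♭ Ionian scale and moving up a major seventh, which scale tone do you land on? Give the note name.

F

The scale is G♭ A♭ B♭ C♭ D♭ E♭ F.
The 1st scale degree is G♭; a major seventh above that is F — scale degree 7.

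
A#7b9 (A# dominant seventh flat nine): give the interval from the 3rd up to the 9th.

diminished seventh

A#7b9 (A# dominant seventh flat nine): A#–C##–E#–G#–B.
The 3rd is C## and the 9th is B.
C## up to B is 9 semitones, a whole step narrower than a major seventh, so the interval is diminished.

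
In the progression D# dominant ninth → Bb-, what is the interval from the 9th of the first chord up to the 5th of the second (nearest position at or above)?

D# dominant ninth has E# as its 9th, and Bb- has F as its 5th.
2 letter names make it a second; at 0 semitones (a whole step narrower than major) the quality is diminished.

diminished second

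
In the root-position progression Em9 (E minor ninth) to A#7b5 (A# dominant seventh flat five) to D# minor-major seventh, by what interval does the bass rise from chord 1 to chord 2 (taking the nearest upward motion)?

augmented 4th

The roots are E and A#.
From E to A#: 6 semitones over a fourth = augmented.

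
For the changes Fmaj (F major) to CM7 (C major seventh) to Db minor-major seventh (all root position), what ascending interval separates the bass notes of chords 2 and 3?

The roots are C and Db.
From C to Db: 1 semitone over a second = minor.

m2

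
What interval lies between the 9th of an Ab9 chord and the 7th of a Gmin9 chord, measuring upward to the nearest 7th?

perfect fifth

Ab9 has Bb as its 9th, and Gmin9 has F as its 7th.
Bb up to F spans 5 letter names and 7 semitones — a perfect fifth.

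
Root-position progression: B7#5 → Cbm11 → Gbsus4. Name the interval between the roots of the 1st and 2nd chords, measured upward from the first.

diminished second

The roots are B and Cb.
B up to Cb is 0 semitones, a whole step narrower than a major second, so the interval is diminished.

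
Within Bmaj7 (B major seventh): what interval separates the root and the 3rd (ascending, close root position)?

M3

B major seventh: B-D#-F#-A#.
Root = B; 3rd = D#.
Counting 3 letters and 4 half steps from B gives a major third.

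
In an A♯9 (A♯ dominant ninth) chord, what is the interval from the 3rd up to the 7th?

d5

The chord tones of A♯9 (A♯ dominant ninth) are A♯, C𝄪, E♯, G♯, B♯.
That puts C𝄪 below G♯.
From C𝄪 to G♯: 6 semitones over a fifth = diminished.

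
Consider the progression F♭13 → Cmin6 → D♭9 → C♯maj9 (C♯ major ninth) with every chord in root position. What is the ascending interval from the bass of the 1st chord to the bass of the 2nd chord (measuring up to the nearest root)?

A5

The roots are F♭ and C.
From F♭ to C: 8 semitones over a fifth = augmented.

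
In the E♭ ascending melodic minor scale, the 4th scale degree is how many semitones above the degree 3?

2

The scale is E♭ F G♭ A♭ B♭ C D.
G♭ up to A♭ is a major second — 2 semitones.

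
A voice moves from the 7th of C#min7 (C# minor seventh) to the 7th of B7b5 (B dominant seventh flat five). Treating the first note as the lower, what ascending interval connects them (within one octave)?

C#min7 (C# minor seventh) has B as its 7th, and B7b5 (B dominant seventh flat five) has A as its 7th.
From B to A: 10 semitones over a seventh = minor.

minor seventh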